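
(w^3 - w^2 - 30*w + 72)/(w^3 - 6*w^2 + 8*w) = (w^2 + 3*w - 18)/(w*(w - 2))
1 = 1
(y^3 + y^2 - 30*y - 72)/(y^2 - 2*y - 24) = y + 3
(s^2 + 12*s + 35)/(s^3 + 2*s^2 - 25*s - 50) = (s + 7)/(s^2 - 3*s - 10)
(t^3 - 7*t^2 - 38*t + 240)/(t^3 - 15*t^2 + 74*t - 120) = (t^2 - 2*t - 48)/(t^2 - 10*t + 24)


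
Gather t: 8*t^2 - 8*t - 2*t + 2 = 8*t^2 - 10*t + 2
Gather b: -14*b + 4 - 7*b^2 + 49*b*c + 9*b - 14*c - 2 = -7*b^2 + b*(49*c - 5) - 14*c + 2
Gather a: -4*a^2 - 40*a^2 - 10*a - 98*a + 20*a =-44*a^2 - 88*a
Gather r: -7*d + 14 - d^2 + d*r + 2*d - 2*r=-d^2 - 5*d + r*(d - 2) + 14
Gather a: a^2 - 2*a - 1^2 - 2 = a^2 - 2*a - 3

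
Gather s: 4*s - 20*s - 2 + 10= 8 - 16*s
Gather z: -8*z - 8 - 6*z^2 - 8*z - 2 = -6*z^2 - 16*z - 10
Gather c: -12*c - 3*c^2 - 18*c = -3*c^2 - 30*c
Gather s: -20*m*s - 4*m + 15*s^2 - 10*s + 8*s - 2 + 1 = -4*m + 15*s^2 + s*(-20*m - 2) - 1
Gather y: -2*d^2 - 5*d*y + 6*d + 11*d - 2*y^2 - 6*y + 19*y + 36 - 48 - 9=-2*d^2 + 17*d - 2*y^2 + y*(13 - 5*d) - 21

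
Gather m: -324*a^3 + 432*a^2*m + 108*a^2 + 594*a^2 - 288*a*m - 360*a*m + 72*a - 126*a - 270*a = -324*a^3 + 702*a^2 - 324*a + m*(432*a^2 - 648*a)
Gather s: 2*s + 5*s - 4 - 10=7*s - 14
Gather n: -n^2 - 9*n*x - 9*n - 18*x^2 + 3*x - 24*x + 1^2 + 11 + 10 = -n^2 + n*(-9*x - 9) - 18*x^2 - 21*x + 22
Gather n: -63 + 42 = -21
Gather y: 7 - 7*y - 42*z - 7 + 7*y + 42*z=0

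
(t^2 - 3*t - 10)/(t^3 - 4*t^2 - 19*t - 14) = (t - 5)/(t^2 - 6*t - 7)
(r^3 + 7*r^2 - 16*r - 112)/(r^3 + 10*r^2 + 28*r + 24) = (r^3 + 7*r^2 - 16*r - 112)/(r^3 + 10*r^2 + 28*r + 24)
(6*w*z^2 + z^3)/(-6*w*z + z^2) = z*(6*w + z)/(-6*w + z)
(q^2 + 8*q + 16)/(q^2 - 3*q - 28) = (q + 4)/(q - 7)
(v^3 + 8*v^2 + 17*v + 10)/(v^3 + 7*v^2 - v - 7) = (v^2 + 7*v + 10)/(v^2 + 6*v - 7)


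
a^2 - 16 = (a - 4)*(a + 4)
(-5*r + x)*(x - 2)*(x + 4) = -5*r*x^2 - 10*r*x + 40*r + x^3 + 2*x^2 - 8*x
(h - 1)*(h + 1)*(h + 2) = h^3 + 2*h^2 - h - 2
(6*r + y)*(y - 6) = 6*r*y - 36*r + y^2 - 6*y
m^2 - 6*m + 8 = (m - 4)*(m - 2)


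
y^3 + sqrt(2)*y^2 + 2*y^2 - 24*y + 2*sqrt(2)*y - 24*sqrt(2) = (y - 4)*(y + 6)*(y + sqrt(2))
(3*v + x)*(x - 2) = 3*v*x - 6*v + x^2 - 2*x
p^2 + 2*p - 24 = (p - 4)*(p + 6)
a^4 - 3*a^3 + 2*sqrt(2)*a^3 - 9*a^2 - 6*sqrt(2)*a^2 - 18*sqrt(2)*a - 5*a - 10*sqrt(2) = (a - 5)*(a + 1)^2*(a + 2*sqrt(2))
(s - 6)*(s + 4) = s^2 - 2*s - 24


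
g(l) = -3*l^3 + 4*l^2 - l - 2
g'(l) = -9*l^2 + 8*l - 1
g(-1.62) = 22.87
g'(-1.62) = -37.58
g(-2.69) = 88.03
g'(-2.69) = -87.64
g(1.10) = -2.25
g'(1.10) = -3.09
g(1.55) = -5.11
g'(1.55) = -10.22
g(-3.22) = 142.85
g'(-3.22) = -120.08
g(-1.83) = 31.61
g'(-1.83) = -45.78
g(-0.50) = -0.12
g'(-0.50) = -7.25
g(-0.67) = 1.37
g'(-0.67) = -10.40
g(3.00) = -50.00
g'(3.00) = -58.00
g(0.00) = -2.00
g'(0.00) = -1.00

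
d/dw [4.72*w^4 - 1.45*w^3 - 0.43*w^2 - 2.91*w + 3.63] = 18.88*w^3 - 4.35*w^2 - 0.86*w - 2.91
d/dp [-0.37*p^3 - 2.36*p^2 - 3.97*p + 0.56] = -1.11*p^2 - 4.72*p - 3.97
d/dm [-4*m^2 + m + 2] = 1 - 8*m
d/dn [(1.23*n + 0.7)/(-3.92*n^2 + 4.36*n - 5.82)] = (4.8216*n^2 + 5.488*n - 10.2106)/(15.3664*n^4 - 34.1824*n^3 + 64.6384*n^2 - 50.7504*n + 33.8724)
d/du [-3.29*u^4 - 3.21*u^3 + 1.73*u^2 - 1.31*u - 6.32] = -13.16*u^3 - 9.63*u^2 + 3.46*u - 1.31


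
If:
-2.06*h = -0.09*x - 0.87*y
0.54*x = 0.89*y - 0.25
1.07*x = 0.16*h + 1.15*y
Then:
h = 0.43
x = 1.05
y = 0.92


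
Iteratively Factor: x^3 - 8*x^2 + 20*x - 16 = (x - 4)*(x^2 - 4*x + 4) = (x - 4)*(x - 2)*(x - 2)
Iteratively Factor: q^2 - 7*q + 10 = (q - 5)*(q - 2)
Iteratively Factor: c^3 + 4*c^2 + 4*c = (c + 2)*(c^2 + 2*c) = c*(c + 2)*(c + 2)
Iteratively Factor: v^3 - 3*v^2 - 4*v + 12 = (v + 2)*(v^2 - 5*v + 6) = (v - 3)*(v + 2)*(v - 2)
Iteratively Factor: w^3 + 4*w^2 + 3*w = (w + 1)*(w^2 + 3*w) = (w + 1)*(w + 3)*(w)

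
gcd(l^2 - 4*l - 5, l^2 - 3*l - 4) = l + 1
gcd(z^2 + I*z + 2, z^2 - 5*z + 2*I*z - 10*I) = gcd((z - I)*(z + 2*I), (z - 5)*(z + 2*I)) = z + 2*I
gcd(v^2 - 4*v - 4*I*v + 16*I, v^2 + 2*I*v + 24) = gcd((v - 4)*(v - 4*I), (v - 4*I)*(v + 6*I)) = v - 4*I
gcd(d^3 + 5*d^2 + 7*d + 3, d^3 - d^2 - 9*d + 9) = d + 3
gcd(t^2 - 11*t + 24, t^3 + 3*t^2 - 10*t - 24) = t - 3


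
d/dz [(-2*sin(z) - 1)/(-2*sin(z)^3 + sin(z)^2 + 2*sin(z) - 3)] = 2*(-2*sin(z) + sin(3*z) + cos(2*z) + 3)*cos(z)/(-2*sin(z)*cos(z)^2 + cos(z)^2 + 2)^2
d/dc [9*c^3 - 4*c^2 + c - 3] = 27*c^2 - 8*c + 1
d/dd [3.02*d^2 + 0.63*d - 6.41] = 6.04*d + 0.63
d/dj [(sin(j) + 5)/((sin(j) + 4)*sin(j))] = (-10*sin(j) + cos(j)^2 - 21)*cos(j)/((sin(j) + 4)^2*sin(j)^2)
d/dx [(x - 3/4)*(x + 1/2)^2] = (x + 1/2)*(3*x - 1)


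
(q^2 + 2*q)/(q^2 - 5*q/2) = 2*(q + 2)/(2*q - 5)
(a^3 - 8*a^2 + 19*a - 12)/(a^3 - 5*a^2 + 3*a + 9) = (a^2 - 5*a + 4)/(a^2 - 2*a - 3)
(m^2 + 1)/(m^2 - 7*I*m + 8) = (m - I)/(m - 8*I)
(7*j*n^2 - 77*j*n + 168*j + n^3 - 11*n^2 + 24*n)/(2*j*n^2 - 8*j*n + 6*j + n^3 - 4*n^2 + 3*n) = (7*j*n - 56*j + n^2 - 8*n)/(2*j*n - 2*j + n^2 - n)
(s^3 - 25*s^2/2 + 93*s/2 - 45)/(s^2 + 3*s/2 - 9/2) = (s^2 - 11*s + 30)/(s + 3)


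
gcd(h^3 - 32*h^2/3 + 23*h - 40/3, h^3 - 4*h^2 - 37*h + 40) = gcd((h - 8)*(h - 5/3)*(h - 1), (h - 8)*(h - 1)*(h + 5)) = h^2 - 9*h + 8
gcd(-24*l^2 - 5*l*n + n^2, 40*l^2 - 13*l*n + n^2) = 8*l - n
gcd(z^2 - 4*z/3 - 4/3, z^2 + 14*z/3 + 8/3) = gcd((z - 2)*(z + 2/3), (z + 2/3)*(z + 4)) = z + 2/3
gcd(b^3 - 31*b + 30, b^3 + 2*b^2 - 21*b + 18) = b^2 + 5*b - 6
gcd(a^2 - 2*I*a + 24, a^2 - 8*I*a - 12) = a - 6*I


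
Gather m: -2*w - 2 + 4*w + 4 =2*w + 2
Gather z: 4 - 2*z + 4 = 8 - 2*z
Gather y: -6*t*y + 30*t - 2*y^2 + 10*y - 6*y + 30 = 30*t - 2*y^2 + y*(4 - 6*t) + 30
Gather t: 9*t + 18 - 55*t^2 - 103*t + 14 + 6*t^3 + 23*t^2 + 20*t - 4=6*t^3 - 32*t^2 - 74*t + 28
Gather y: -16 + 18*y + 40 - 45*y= 24 - 27*y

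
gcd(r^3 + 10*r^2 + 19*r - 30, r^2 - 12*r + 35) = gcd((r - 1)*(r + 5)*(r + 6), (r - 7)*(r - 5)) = 1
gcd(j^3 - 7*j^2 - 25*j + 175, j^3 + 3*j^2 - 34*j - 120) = j + 5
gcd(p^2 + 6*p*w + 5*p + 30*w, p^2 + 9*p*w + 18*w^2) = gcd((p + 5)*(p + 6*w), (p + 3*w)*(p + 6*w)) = p + 6*w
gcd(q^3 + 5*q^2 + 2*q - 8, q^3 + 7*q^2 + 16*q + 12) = q + 2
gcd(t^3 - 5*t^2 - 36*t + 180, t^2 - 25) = t - 5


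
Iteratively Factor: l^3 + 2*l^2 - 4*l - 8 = (l + 2)*(l^2 - 4) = (l - 2)*(l + 2)*(l + 2)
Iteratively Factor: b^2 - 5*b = (b - 5)*(b)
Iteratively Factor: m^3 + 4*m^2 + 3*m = (m + 3)*(m^2 + m) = m*(m + 3)*(m + 1)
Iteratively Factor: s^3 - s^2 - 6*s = (s - 3)*(s^2 + 2*s) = s*(s - 3)*(s + 2)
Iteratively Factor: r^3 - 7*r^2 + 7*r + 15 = (r - 3)*(r^2 - 4*r - 5) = (r - 3)*(r + 1)*(r - 5)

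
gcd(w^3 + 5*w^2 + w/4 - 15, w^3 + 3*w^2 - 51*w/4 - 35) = w^2 + 13*w/2 + 10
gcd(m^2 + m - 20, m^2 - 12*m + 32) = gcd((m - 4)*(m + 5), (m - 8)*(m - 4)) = m - 4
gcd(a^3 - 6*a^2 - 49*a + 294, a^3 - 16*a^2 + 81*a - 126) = a^2 - 13*a + 42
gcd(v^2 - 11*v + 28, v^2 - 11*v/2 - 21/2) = v - 7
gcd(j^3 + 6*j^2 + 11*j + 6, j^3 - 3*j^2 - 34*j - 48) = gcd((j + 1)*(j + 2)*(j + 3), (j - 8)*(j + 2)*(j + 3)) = j^2 + 5*j + 6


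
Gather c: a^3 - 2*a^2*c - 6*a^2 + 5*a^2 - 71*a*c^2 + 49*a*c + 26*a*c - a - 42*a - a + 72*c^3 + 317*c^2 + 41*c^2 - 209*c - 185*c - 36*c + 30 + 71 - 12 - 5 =a^3 - a^2 - 44*a + 72*c^3 + c^2*(358 - 71*a) + c*(-2*a^2 + 75*a - 430) + 84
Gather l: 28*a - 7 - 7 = 28*a - 14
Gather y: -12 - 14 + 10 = -16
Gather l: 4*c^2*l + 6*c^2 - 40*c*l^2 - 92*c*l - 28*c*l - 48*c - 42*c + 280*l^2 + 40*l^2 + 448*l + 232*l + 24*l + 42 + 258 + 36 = 6*c^2 - 90*c + l^2*(320 - 40*c) + l*(4*c^2 - 120*c + 704) + 336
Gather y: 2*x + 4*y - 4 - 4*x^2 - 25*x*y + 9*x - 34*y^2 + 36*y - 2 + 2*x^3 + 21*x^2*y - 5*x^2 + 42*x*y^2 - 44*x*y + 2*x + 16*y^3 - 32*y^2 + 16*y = 2*x^3 - 9*x^2 + 13*x + 16*y^3 + y^2*(42*x - 66) + y*(21*x^2 - 69*x + 56) - 6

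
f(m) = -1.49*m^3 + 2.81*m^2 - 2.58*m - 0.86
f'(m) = -4.47*m^2 + 5.62*m - 2.58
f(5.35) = -162.40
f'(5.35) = -100.46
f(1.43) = -3.16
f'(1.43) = -3.68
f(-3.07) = 76.66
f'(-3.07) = -61.96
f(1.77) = -4.89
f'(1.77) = -6.64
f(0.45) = -1.59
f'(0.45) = -0.96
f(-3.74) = 126.04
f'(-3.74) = -86.12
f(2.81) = -18.98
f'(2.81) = -22.08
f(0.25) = -1.35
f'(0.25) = -1.45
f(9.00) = -882.68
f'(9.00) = -314.07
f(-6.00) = 437.62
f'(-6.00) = -197.22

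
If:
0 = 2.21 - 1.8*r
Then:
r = 1.23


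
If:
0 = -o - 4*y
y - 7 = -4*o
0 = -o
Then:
No Solution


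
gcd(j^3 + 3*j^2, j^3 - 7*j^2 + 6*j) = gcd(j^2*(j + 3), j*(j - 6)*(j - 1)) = j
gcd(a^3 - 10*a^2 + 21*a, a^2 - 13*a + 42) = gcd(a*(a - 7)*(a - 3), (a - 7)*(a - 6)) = a - 7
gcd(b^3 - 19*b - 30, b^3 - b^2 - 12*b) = b + 3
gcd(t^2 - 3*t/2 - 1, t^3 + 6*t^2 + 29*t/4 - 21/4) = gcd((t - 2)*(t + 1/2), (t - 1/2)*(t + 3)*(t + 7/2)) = 1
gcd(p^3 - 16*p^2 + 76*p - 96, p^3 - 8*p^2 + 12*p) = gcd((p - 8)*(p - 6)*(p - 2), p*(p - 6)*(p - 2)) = p^2 - 8*p + 12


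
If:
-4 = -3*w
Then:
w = 4/3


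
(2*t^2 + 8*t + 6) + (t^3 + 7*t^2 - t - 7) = t^3 + 9*t^2 + 7*t - 1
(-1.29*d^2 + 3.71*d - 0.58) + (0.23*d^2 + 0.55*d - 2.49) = -1.06*d^2 + 4.26*d - 3.07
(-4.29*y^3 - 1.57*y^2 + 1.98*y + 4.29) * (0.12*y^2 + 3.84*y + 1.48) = -0.5148*y^5 - 16.662*y^4 - 12.1404*y^3 + 5.7944*y^2 + 19.404*y + 6.3492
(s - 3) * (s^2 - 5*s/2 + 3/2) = s^3 - 11*s^2/2 + 9*s - 9/2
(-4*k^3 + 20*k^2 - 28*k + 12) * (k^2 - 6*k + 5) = -4*k^5 + 44*k^4 - 168*k^3 + 280*k^2 - 212*k + 60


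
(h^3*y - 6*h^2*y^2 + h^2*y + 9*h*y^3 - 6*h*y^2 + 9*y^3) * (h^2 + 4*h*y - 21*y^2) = h^5*y - 2*h^4*y^2 + h^4*y - 36*h^3*y^3 - 2*h^3*y^2 + 162*h^2*y^4 - 36*h^2*y^3 - 189*h*y^5 + 162*h*y^4 - 189*y^5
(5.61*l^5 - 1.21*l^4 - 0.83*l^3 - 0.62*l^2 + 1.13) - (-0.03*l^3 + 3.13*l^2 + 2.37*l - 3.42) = 5.61*l^5 - 1.21*l^4 - 0.8*l^3 - 3.75*l^2 - 2.37*l + 4.55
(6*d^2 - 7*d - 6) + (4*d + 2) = 6*d^2 - 3*d - 4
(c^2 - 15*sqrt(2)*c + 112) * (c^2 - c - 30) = c^4 - 15*sqrt(2)*c^3 - c^3 + 15*sqrt(2)*c^2 + 82*c^2 - 112*c + 450*sqrt(2)*c - 3360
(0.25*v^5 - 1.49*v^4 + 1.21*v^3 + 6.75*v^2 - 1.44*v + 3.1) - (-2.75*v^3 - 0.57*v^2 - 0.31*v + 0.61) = 0.25*v^5 - 1.49*v^4 + 3.96*v^3 + 7.32*v^2 - 1.13*v + 2.49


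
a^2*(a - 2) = a^3 - 2*a^2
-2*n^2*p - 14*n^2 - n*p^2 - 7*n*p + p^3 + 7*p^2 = (-2*n + p)*(n + p)*(p + 7)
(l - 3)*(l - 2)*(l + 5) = l^3 - 19*l + 30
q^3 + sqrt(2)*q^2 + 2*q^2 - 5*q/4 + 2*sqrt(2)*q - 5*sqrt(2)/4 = (q - 1/2)*(q + 5/2)*(q + sqrt(2))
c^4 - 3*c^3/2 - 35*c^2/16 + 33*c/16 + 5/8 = (c - 2)*(c - 1)*(c + 1/4)*(c + 5/4)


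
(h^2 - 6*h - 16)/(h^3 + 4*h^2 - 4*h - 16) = (h - 8)/(h^2 + 2*h - 8)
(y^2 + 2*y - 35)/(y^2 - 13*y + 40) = (y + 7)/(y - 8)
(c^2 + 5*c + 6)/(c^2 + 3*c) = (c + 2)/c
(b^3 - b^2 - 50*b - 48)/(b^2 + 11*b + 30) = (b^2 - 7*b - 8)/(b + 5)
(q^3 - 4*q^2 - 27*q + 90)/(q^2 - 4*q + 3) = (q^2 - q - 30)/(q - 1)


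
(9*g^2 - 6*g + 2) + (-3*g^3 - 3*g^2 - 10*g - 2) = -3*g^3 + 6*g^2 - 16*g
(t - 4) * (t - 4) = t^2 - 8*t + 16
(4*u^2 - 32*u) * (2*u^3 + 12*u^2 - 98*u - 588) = 8*u^5 - 16*u^4 - 776*u^3 + 784*u^2 + 18816*u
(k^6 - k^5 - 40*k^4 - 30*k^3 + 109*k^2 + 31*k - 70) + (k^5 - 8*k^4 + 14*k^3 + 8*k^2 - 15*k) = k^6 - 48*k^4 - 16*k^3 + 117*k^2 + 16*k - 70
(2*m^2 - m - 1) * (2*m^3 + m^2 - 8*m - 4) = 4*m^5 - 19*m^3 - m^2 + 12*m + 4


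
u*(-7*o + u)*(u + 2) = -7*o*u^2 - 14*o*u + u^3 + 2*u^2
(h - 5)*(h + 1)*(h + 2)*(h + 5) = h^4 + 3*h^3 - 23*h^2 - 75*h - 50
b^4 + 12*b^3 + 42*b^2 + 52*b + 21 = (b + 1)^2*(b + 3)*(b + 7)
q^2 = q^2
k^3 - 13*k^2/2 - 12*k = k*(k - 8)*(k + 3/2)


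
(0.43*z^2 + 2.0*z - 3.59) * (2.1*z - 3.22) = 0.903*z^3 + 2.8154*z^2 - 13.979*z + 11.5598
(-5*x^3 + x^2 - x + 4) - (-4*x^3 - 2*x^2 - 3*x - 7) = -x^3 + 3*x^2 + 2*x + 11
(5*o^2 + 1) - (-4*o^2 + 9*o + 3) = 9*o^2 - 9*o - 2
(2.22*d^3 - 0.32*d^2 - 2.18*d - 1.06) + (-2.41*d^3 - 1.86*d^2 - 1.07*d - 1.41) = -0.19*d^3 - 2.18*d^2 - 3.25*d - 2.47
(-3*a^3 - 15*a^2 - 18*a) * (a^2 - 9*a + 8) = -3*a^5 + 12*a^4 + 93*a^3 + 42*a^2 - 144*a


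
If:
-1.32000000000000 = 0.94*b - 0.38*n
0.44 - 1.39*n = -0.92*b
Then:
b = -1.74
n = -0.84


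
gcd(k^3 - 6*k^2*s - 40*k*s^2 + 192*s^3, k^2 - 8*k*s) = -k + 8*s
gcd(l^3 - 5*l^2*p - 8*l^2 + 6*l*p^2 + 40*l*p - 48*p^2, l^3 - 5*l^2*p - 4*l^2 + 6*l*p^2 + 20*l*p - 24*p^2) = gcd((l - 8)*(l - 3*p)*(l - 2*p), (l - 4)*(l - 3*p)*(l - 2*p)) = l^2 - 5*l*p + 6*p^2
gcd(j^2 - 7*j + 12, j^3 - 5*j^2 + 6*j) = j - 3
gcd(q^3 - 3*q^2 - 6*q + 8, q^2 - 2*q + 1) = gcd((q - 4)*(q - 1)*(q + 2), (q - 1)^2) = q - 1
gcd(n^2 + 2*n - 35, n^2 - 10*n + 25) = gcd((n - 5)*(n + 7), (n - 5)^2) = n - 5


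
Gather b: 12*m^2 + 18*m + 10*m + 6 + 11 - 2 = 12*m^2 + 28*m + 15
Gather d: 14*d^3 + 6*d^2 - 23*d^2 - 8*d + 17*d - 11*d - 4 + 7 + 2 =14*d^3 - 17*d^2 - 2*d + 5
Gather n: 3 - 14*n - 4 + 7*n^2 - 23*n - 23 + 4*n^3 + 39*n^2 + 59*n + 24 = 4*n^3 + 46*n^2 + 22*n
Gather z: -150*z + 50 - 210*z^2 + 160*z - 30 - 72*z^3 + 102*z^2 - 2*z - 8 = -72*z^3 - 108*z^2 + 8*z + 12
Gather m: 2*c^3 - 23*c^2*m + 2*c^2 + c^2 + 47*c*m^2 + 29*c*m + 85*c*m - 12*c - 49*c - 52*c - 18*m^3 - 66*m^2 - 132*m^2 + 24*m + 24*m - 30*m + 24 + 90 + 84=2*c^3 + 3*c^2 - 113*c - 18*m^3 + m^2*(47*c - 198) + m*(-23*c^2 + 114*c + 18) + 198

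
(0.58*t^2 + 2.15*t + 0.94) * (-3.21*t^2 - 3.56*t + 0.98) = -1.8618*t^4 - 8.9663*t^3 - 10.103*t^2 - 1.2394*t + 0.9212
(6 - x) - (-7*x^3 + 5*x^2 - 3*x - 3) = 7*x^3 - 5*x^2 + 2*x + 9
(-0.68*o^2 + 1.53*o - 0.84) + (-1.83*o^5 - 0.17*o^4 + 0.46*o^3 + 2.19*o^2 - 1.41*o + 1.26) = -1.83*o^5 - 0.17*o^4 + 0.46*o^3 + 1.51*o^2 + 0.12*o + 0.42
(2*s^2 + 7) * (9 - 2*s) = -4*s^3 + 18*s^2 - 14*s + 63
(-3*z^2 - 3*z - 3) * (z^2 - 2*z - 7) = -3*z^4 + 3*z^3 + 24*z^2 + 27*z + 21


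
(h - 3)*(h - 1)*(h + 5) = h^3 + h^2 - 17*h + 15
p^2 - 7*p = p*(p - 7)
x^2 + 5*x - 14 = (x - 2)*(x + 7)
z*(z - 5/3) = z^2 - 5*z/3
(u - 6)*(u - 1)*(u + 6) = u^3 - u^2 - 36*u + 36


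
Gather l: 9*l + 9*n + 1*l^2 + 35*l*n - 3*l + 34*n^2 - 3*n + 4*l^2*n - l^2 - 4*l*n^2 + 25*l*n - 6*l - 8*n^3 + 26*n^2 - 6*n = 4*l^2*n + l*(-4*n^2 + 60*n) - 8*n^3 + 60*n^2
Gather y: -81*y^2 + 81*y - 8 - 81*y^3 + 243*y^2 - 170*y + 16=-81*y^3 + 162*y^2 - 89*y + 8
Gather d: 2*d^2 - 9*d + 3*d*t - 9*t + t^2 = 2*d^2 + d*(3*t - 9) + t^2 - 9*t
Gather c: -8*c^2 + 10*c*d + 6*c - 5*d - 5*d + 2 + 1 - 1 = -8*c^2 + c*(10*d + 6) - 10*d + 2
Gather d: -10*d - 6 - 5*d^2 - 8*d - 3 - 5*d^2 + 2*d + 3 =-10*d^2 - 16*d - 6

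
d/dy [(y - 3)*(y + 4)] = 2*y + 1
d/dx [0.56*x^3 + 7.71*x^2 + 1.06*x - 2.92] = 1.68*x^2 + 15.42*x + 1.06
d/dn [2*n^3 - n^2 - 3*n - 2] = 6*n^2 - 2*n - 3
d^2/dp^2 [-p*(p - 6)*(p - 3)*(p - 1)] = -12*p^2 + 60*p - 54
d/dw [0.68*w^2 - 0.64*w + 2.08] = 1.36*w - 0.64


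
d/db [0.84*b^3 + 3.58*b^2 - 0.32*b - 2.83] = 2.52*b^2 + 7.16*b - 0.32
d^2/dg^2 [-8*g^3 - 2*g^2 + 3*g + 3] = -48*g - 4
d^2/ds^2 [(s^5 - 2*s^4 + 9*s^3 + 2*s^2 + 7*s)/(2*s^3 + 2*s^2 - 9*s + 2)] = 2*(4*s^9 + 12*s^8 - 42*s^7 - 208*s^6 + 1224*s^5 - 804*s^4 + 1155*s^3 - 726*s^2 + 24*s + 134)/(8*s^9 + 24*s^8 - 84*s^7 - 184*s^6 + 426*s^5 + 294*s^4 - 921*s^3 + 510*s^2 - 108*s + 8)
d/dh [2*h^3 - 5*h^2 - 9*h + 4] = 6*h^2 - 10*h - 9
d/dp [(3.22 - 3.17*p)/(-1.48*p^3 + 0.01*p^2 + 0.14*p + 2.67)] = (-9.3832*p^3 + 14.3285*p^2 - 0.0644*p - 8.9147)/(2.1904*p^6 - 0.0296*p^5 - 0.4143*p^4 - 7.9004*p^3 + 0.073*p^2 + 0.7476*p + 7.1289)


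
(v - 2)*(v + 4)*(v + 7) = v^3 + 9*v^2 + 6*v - 56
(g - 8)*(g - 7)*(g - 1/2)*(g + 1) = g^4 - 29*g^3/2 + 48*g^2 + 71*g/2 - 28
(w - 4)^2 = w^2 - 8*w + 16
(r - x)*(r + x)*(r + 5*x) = r^3 + 5*r^2*x - r*x^2 - 5*x^3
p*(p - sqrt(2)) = p^2 - sqrt(2)*p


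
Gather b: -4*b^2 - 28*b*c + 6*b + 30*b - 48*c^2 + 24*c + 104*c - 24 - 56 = -4*b^2 + b*(36 - 28*c) - 48*c^2 + 128*c - 80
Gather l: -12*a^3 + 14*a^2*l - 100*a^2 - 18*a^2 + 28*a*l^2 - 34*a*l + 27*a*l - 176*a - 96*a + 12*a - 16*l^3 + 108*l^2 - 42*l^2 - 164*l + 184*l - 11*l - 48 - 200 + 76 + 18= -12*a^3 - 118*a^2 - 260*a - 16*l^3 + l^2*(28*a + 66) + l*(14*a^2 - 7*a + 9) - 154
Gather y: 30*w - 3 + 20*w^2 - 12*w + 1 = 20*w^2 + 18*w - 2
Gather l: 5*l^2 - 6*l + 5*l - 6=5*l^2 - l - 6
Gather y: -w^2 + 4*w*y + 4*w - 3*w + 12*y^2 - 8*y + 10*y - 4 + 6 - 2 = -w^2 + w + 12*y^2 + y*(4*w + 2)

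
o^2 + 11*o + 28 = (o + 4)*(o + 7)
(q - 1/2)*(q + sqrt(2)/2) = q^2 - q/2 + sqrt(2)*q/2 - sqrt(2)/4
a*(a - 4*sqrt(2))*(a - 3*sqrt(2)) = a^3 - 7*sqrt(2)*a^2 + 24*a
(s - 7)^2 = s^2 - 14*s + 49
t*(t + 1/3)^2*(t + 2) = t^4 + 8*t^3/3 + 13*t^2/9 + 2*t/9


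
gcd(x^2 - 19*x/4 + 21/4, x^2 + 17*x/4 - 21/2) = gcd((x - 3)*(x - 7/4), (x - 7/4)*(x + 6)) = x - 7/4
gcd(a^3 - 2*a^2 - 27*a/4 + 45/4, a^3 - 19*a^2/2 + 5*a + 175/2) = a + 5/2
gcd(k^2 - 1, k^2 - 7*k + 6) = k - 1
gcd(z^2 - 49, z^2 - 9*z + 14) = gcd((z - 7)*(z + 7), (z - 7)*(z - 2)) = z - 7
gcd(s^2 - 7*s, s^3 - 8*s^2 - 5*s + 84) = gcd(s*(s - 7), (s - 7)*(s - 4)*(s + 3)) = s - 7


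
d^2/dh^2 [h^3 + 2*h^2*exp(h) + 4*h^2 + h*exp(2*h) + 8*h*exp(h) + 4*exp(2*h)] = 2*h^2*exp(h) + 4*h*exp(2*h) + 16*h*exp(h) + 6*h + 20*exp(2*h) + 20*exp(h) + 8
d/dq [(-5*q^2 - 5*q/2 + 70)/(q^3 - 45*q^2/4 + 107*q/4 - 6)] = 10*(8*q^4 + 8*q^3 - 595*q^2 + 2616*q - 2972)/(16*q^6 - 360*q^5 + 2881*q^4 - 9822*q^3 + 13609*q^2 - 5136*q + 576)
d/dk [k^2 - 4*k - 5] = 2*k - 4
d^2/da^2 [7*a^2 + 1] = 14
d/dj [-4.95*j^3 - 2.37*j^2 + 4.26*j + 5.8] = -14.85*j^2 - 4.74*j + 4.26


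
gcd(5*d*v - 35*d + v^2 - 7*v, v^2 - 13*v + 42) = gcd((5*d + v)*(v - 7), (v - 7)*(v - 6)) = v - 7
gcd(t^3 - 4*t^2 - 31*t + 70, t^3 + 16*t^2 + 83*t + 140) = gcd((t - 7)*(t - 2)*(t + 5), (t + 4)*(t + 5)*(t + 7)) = t + 5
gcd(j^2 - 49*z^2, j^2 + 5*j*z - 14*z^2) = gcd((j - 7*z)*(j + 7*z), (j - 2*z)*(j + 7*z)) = j + 7*z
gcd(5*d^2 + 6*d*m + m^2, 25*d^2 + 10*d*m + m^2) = 5*d + m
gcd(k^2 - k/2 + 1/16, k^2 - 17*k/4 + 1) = k - 1/4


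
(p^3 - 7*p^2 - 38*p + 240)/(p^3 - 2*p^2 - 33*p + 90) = (p - 8)/(p - 3)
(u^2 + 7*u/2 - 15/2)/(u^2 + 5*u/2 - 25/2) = (2*u - 3)/(2*u - 5)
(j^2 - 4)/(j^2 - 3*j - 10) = (j - 2)/(j - 5)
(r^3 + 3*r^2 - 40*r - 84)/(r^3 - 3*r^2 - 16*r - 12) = (r + 7)/(r + 1)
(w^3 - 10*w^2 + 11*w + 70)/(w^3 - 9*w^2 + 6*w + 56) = (w - 5)/(w - 4)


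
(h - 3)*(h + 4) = h^2 + h - 12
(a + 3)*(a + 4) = a^2 + 7*a + 12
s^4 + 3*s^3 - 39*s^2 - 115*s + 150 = (s - 6)*(s - 1)*(s + 5)^2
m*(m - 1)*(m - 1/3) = m^3 - 4*m^2/3 + m/3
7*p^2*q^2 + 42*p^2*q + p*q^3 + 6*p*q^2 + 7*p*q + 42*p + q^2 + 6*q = (7*p + q)*(q + 6)*(p*q + 1)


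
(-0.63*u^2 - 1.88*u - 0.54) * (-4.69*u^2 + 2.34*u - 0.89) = 2.9547*u^4 + 7.343*u^3 - 1.3059*u^2 + 0.4096*u + 0.4806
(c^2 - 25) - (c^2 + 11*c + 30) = -11*c - 55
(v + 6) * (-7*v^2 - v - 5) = -7*v^3 - 43*v^2 - 11*v - 30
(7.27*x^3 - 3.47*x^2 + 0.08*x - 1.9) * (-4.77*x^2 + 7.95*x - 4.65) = -34.6779*x^5 + 74.3484*x^4 - 61.7736*x^3 + 25.8345*x^2 - 15.477*x + 8.835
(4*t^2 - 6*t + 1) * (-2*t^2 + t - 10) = -8*t^4 + 16*t^3 - 48*t^2 + 61*t - 10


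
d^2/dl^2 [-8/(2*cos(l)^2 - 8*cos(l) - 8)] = 4*(-4*sin(l)^4 + 34*sin(l)^2 + cos(l) + 3*cos(3*l) + 10)/(sin(l)^2 + 4*cos(l) + 3)^3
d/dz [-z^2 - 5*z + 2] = -2*z - 5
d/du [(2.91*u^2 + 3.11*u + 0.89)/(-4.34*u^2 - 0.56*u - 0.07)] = (11.8678*u^2 + 7.3178*u + 0.2807)/(18.8356*u^4 + 4.8608*u^3 + 0.9212*u^2 + 0.0784*u + 0.0049)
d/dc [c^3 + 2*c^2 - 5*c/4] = 3*c^2 + 4*c - 5/4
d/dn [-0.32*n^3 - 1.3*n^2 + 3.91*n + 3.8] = -0.96*n^2 - 2.6*n + 3.91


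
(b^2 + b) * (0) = 0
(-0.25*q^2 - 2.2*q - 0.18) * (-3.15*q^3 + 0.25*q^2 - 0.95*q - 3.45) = 0.7875*q^5 + 6.8675*q^4 + 0.2545*q^3 + 2.9075*q^2 + 7.761*q + 0.621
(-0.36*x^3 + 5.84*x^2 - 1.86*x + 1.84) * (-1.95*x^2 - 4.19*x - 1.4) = 0.702*x^5 - 9.8796*x^4 - 20.3386*x^3 - 3.9706*x^2 - 5.1056*x - 2.576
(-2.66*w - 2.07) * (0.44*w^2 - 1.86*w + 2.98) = -1.1704*w^3 + 4.0368*w^2 - 4.0766*w - 6.1686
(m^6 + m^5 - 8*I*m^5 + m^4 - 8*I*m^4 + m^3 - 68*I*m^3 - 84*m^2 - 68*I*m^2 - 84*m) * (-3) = -3*m^6 - 3*m^5 + 24*I*m^5 - 3*m^4 + 24*I*m^4 - 3*m^3 + 204*I*m^3 + 252*m^2 + 204*I*m^2 + 252*m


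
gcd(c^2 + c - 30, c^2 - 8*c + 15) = c - 5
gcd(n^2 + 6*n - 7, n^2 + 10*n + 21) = n + 7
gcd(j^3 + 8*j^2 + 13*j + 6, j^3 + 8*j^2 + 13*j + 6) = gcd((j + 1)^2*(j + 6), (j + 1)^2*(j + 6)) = j^3 + 8*j^2 + 13*j + 6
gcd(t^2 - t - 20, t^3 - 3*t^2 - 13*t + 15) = t - 5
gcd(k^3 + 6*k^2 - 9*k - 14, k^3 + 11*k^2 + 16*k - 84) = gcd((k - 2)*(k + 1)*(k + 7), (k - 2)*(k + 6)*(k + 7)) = k^2 + 5*k - 14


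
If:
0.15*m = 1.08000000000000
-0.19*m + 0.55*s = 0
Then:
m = 7.20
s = 2.49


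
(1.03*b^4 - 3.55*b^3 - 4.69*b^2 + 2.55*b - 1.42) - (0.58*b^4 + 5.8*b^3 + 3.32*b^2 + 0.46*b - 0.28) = 0.45*b^4 - 9.35*b^3 - 8.01*b^2 + 2.09*b - 1.14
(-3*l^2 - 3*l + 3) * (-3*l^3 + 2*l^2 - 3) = 9*l^5 + 3*l^4 - 15*l^3 + 15*l^2 + 9*l - 9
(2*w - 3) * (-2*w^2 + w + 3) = -4*w^3 + 8*w^2 + 3*w - 9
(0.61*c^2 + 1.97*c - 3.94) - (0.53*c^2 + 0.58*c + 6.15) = 0.08*c^2 + 1.39*c - 10.09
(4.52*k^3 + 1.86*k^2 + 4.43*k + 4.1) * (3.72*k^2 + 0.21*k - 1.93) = 16.8144*k^5 + 7.8684*k^4 + 8.1466*k^3 + 12.5925*k^2 - 7.6889*k - 7.913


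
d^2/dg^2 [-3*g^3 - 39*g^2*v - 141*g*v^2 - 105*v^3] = -18*g - 78*v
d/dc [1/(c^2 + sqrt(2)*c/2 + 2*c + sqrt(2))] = 2*(-4*c - 4 - sqrt(2))/(2*c^2 + sqrt(2)*c + 4*c + 2*sqrt(2))^2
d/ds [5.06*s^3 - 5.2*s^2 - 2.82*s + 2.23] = 15.18*s^2 - 10.4*s - 2.82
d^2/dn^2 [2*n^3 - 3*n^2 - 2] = 12*n - 6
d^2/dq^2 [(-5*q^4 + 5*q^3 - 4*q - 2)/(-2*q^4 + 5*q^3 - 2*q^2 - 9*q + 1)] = 2*(30*q^9 - 60*q^8 - 384*q^7 + 685*q^6 - 552*q^5 + 1371*q^4 - 587*q^3 - 177*q^2 + 87*q + 202)/(8*q^12 - 60*q^11 + 174*q^10 - 137*q^9 - 378*q^8 + 891*q^7 - 145*q^6 - 1155*q^5 + 750*q^4 + 606*q^3 - 237*q^2 + 27*q - 1)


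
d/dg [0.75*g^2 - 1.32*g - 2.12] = 1.5*g - 1.32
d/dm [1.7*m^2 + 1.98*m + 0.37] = 3.4*m + 1.98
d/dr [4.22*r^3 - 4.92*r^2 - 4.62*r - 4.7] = 12.66*r^2 - 9.84*r - 4.62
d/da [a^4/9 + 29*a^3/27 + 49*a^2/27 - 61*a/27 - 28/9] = 4*a^3/9 + 29*a^2/9 + 98*a/27 - 61/27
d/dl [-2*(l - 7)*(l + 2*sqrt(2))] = -4*l - 4*sqrt(2) + 14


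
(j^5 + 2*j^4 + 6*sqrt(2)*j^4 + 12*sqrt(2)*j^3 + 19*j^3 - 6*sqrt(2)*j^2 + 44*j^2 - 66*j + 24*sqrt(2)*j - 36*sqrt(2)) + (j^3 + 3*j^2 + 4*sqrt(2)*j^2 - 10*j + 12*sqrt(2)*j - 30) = j^5 + 2*j^4 + 6*sqrt(2)*j^4 + 12*sqrt(2)*j^3 + 20*j^3 - 2*sqrt(2)*j^2 + 47*j^2 - 76*j + 36*sqrt(2)*j - 36*sqrt(2) - 30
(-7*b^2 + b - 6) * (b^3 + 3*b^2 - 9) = -7*b^5 - 20*b^4 - 3*b^3 + 45*b^2 - 9*b + 54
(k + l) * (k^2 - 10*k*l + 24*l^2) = k^3 - 9*k^2*l + 14*k*l^2 + 24*l^3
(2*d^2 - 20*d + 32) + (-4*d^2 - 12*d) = -2*d^2 - 32*d + 32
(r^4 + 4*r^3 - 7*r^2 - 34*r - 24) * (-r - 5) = -r^5 - 9*r^4 - 13*r^3 + 69*r^2 + 194*r + 120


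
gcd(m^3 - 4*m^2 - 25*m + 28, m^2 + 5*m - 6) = m - 1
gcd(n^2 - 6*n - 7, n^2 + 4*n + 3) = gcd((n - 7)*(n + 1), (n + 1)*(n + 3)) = n + 1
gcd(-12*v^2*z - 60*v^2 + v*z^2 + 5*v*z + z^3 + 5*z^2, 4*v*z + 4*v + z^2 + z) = 4*v + z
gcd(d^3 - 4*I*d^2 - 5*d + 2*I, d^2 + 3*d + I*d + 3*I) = 1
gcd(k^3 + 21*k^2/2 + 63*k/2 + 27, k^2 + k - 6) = k + 3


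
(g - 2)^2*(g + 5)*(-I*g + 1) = -I*g^4 + g^3 - I*g^3 + g^2 + 16*I*g^2 - 16*g - 20*I*g + 20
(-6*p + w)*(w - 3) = -6*p*w + 18*p + w^2 - 3*w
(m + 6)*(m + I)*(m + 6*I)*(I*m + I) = I*m^4 - 7*m^3 + 7*I*m^3 - 49*m^2 - 42*m - 42*I*m - 36*I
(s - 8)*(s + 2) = s^2 - 6*s - 16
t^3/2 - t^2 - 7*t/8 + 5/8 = (t/2 + 1/2)*(t - 5/2)*(t - 1/2)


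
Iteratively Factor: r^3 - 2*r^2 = (r - 2)*(r^2) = r*(r - 2)*(r)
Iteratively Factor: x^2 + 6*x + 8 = (x + 4)*(x + 2)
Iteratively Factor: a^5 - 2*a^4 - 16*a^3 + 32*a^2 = (a - 4)*(a^4 + 2*a^3 - 8*a^2) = (a - 4)*(a - 2)*(a^3 + 4*a^2) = (a - 4)*(a - 2)*(a + 4)*(a^2) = a*(a - 4)*(a - 2)*(a + 4)*(a)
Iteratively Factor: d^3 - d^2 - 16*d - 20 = (d + 2)*(d^2 - 3*d - 10) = (d - 5)*(d + 2)*(d + 2)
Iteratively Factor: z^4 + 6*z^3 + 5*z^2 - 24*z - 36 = (z + 3)*(z^3 + 3*z^2 - 4*z - 12) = (z + 3)^2*(z^2 - 4) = (z + 2)*(z + 3)^2*(z - 2)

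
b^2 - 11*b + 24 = (b - 8)*(b - 3)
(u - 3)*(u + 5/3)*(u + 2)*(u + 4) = u^4 + 14*u^3/3 - 5*u^2 - 122*u/3 - 40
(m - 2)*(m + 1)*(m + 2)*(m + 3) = m^4 + 4*m^3 - m^2 - 16*m - 12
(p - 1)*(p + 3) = p^2 + 2*p - 3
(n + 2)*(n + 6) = n^2 + 8*n + 12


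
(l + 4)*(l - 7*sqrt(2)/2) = l^2 - 7*sqrt(2)*l/2 + 4*l - 14*sqrt(2)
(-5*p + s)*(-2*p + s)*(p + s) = 10*p^3 + 3*p^2*s - 6*p*s^2 + s^3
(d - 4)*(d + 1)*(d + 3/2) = d^3 - 3*d^2/2 - 17*d/2 - 6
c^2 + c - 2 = (c - 1)*(c + 2)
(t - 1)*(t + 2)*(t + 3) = t^3 + 4*t^2 + t - 6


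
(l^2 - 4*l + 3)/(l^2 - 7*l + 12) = (l - 1)/(l - 4)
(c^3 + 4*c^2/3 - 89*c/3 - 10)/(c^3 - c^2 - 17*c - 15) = (c^2 + 19*c/3 + 2)/(c^2 + 4*c + 3)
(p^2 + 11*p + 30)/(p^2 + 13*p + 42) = (p + 5)/(p + 7)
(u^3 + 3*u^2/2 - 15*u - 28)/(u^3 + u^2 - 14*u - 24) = (u + 7/2)/(u + 3)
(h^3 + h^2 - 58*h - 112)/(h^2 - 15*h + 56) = (h^2 + 9*h + 14)/(h - 7)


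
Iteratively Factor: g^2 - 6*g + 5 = (g - 5)*(g - 1)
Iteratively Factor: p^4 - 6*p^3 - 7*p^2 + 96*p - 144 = (p - 4)*(p^3 - 2*p^2 - 15*p + 36) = (p - 4)*(p - 3)*(p^2 + p - 12) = (p - 4)*(p - 3)*(p + 4)*(p - 3)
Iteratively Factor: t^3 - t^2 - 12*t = (t + 3)*(t^2 - 4*t) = (t - 4)*(t + 3)*(t)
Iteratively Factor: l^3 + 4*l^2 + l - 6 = (l + 2)*(l^2 + 2*l - 3) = (l + 2)*(l + 3)*(l - 1)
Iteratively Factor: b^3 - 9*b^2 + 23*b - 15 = (b - 1)*(b^2 - 8*b + 15) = (b - 3)*(b - 1)*(b - 5)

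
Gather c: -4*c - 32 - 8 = -4*c - 40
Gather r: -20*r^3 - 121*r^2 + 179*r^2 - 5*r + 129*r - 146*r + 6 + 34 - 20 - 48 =-20*r^3 + 58*r^2 - 22*r - 28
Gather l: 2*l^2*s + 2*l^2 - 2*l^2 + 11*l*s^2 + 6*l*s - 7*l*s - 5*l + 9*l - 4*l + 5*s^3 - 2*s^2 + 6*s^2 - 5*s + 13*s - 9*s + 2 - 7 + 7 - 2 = 2*l^2*s + l*(11*s^2 - s) + 5*s^3 + 4*s^2 - s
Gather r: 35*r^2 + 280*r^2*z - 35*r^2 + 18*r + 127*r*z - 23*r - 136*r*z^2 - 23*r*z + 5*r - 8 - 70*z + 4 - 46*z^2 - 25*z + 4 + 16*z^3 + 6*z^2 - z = 280*r^2*z + r*(-136*z^2 + 104*z) + 16*z^3 - 40*z^2 - 96*z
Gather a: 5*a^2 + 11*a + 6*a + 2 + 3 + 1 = 5*a^2 + 17*a + 6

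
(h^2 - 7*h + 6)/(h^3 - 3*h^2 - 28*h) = (-h^2 + 7*h - 6)/(h*(-h^2 + 3*h + 28))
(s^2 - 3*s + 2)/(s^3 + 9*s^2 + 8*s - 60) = (s - 1)/(s^2 + 11*s + 30)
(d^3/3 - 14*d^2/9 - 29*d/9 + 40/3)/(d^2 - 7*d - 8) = (-3*d^3 + 14*d^2 + 29*d - 120)/(9*(-d^2 + 7*d + 8))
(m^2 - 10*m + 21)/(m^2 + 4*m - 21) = (m - 7)/(m + 7)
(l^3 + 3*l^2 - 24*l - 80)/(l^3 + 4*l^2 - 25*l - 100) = (l + 4)/(l + 5)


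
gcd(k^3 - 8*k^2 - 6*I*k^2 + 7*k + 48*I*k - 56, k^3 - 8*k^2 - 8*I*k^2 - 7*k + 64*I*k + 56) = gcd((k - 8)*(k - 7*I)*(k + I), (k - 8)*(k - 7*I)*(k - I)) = k^2 + k*(-8 - 7*I) + 56*I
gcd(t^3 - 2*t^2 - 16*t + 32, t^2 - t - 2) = t - 2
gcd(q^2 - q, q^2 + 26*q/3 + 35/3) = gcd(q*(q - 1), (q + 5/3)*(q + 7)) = 1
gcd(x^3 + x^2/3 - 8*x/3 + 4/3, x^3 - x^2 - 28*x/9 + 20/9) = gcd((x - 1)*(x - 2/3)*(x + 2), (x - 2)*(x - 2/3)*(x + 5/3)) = x - 2/3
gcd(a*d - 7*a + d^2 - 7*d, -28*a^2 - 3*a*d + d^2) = 1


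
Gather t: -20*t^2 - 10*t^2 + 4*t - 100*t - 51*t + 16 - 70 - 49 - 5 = -30*t^2 - 147*t - 108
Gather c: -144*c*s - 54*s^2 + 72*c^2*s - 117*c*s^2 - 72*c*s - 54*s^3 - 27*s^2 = 72*c^2*s + c*(-117*s^2 - 216*s) - 54*s^3 - 81*s^2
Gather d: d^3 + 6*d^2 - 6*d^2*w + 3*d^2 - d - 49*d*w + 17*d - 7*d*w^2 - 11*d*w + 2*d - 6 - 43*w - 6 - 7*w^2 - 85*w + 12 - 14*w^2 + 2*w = d^3 + d^2*(9 - 6*w) + d*(-7*w^2 - 60*w + 18) - 21*w^2 - 126*w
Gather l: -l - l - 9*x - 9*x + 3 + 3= -2*l - 18*x + 6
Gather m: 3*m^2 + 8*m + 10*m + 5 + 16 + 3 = 3*m^2 + 18*m + 24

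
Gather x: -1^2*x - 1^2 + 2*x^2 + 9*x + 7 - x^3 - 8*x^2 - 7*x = -x^3 - 6*x^2 + x + 6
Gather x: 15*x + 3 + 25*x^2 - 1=25*x^2 + 15*x + 2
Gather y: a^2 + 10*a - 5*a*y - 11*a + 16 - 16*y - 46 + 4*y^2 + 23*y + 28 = a^2 - a + 4*y^2 + y*(7 - 5*a) - 2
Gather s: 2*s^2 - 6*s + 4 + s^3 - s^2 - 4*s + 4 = s^3 + s^2 - 10*s + 8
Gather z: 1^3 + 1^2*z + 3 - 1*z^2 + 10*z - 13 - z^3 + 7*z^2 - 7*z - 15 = -z^3 + 6*z^2 + 4*z - 24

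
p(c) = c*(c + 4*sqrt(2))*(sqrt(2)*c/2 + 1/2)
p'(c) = sqrt(2)*c*(c + 4*sqrt(2))/2 + c*(sqrt(2)*c/2 + 1/2) + (c + 4*sqrt(2))*(sqrt(2)*c/2 + 1/2) = 3*sqrt(2)*c^2/2 + 9*c + 2*sqrt(2)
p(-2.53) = 10.20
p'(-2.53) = -6.36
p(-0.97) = 0.85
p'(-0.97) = -3.91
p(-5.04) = 9.53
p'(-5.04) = 11.35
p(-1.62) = 4.22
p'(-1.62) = -6.18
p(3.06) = 71.05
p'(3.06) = 50.23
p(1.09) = 9.35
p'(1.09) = 15.16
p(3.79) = 113.85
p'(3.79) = 67.41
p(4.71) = 187.03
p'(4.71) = 92.28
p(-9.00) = -176.44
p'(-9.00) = 93.66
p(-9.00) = -176.44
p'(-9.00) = 93.66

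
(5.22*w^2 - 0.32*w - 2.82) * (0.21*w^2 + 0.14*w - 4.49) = 1.0962*w^4 + 0.6636*w^3 - 24.0748*w^2 + 1.042*w + 12.6618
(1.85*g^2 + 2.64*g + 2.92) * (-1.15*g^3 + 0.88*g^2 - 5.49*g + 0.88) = -2.1275*g^5 - 1.408*g^4 - 11.1913*g^3 - 10.296*g^2 - 13.7076*g + 2.5696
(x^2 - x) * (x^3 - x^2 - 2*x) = x^5 - 2*x^4 - x^3 + 2*x^2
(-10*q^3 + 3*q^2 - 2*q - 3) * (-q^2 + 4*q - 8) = 10*q^5 - 43*q^4 + 94*q^3 - 29*q^2 + 4*q + 24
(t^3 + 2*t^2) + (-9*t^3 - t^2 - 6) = -8*t^3 + t^2 - 6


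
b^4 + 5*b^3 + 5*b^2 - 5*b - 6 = (b - 1)*(b + 1)*(b + 2)*(b + 3)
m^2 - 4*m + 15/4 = (m - 5/2)*(m - 3/2)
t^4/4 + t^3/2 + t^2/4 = t^2*(t/4 + 1/4)*(t + 1)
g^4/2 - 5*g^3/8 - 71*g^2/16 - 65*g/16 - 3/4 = (g/2 + 1/2)*(g - 4)*(g + 1/4)*(g + 3/2)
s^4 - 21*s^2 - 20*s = s*(s - 5)*(s + 1)*(s + 4)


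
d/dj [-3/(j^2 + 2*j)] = 6*(j + 1)/(j^2*(j + 2)^2)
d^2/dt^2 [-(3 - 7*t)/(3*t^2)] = 2*(7*t - 9)/(3*t^4)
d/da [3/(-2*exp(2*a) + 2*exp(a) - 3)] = (12*exp(a) - 6)*exp(a)/(2*exp(2*a) - 2*exp(a) + 3)^2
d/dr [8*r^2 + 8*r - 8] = 16*r + 8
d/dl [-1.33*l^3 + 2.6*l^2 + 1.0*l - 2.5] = -3.99*l^2 + 5.2*l + 1.0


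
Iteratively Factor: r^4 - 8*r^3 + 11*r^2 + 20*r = (r - 5)*(r^3 - 3*r^2 - 4*r) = (r - 5)*(r - 4)*(r^2 + r) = r*(r - 5)*(r - 4)*(r + 1)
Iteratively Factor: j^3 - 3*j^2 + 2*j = (j - 1)*(j^2 - 2*j) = (j - 2)*(j - 1)*(j)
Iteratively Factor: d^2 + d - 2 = (d - 1)*(d + 2)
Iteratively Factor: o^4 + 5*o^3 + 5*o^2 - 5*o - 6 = (o + 3)*(o^3 + 2*o^2 - o - 2) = (o - 1)*(o + 3)*(o^2 + 3*o + 2) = (o - 1)*(o + 1)*(o + 3)*(o + 2)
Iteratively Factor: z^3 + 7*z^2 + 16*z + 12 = (z + 2)*(z^2 + 5*z + 6) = (z + 2)*(z + 3)*(z + 2)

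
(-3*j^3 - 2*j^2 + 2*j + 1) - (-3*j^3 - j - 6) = -2*j^2 + 3*j + 7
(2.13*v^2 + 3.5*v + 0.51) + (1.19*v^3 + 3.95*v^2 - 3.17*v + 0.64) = 1.19*v^3 + 6.08*v^2 + 0.33*v + 1.15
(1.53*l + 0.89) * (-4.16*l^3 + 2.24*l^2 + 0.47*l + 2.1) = -6.3648*l^4 - 0.2752*l^3 + 2.7127*l^2 + 3.6313*l + 1.869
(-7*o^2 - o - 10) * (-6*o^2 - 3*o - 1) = 42*o^4 + 27*o^3 + 70*o^2 + 31*o + 10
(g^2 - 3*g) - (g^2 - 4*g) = g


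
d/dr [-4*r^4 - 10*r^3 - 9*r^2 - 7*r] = -16*r^3 - 30*r^2 - 18*r - 7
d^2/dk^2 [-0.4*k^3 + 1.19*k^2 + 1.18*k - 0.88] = 2.38 - 2.4*k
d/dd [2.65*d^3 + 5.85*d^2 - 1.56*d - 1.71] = 7.95*d^2 + 11.7*d - 1.56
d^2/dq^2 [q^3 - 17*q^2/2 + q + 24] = 6*q - 17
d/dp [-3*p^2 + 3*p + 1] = 3 - 6*p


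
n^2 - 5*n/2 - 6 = (n - 4)*(n + 3/2)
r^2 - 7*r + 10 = (r - 5)*(r - 2)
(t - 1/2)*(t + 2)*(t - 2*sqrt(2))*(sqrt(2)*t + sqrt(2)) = sqrt(2)*t^4 - 4*t^3 + 5*sqrt(2)*t^3/2 - 10*t^2 + sqrt(2)*t^2/2 - 2*t - sqrt(2)*t + 4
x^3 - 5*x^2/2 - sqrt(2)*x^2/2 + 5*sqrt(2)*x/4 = x*(x - 5/2)*(x - sqrt(2)/2)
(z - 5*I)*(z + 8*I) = z^2 + 3*I*z + 40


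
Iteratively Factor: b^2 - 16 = (b + 4)*(b - 4)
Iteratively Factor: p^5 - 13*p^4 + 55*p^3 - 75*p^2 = (p - 5)*(p^4 - 8*p^3 + 15*p^2) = (p - 5)*(p - 3)*(p^3 - 5*p^2) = p*(p - 5)*(p - 3)*(p^2 - 5*p) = p*(p - 5)^2*(p - 3)*(p)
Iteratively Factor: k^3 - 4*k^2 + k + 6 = (k - 2)*(k^2 - 2*k - 3) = (k - 2)*(k + 1)*(k - 3)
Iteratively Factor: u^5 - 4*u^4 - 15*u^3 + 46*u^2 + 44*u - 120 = (u + 3)*(u^4 - 7*u^3 + 6*u^2 + 28*u - 40) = (u - 2)*(u + 3)*(u^3 - 5*u^2 - 4*u + 20) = (u - 2)*(u + 2)*(u + 3)*(u^2 - 7*u + 10) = (u - 5)*(u - 2)*(u + 2)*(u + 3)*(u - 2)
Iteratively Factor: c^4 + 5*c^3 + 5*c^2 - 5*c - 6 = (c - 1)*(c^3 + 6*c^2 + 11*c + 6) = (c - 1)*(c + 1)*(c^2 + 5*c + 6) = (c - 1)*(c + 1)*(c + 3)*(c + 2)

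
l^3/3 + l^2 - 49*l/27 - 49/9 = (l/3 + 1)*(l - 7/3)*(l + 7/3)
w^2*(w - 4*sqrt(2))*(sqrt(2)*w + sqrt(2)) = sqrt(2)*w^4 - 8*w^3 + sqrt(2)*w^3 - 8*w^2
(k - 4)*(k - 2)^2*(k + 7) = k^4 - k^3 - 36*k^2 + 124*k - 112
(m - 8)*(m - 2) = m^2 - 10*m + 16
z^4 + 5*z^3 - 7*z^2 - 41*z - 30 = (z - 3)*(z + 1)*(z + 2)*(z + 5)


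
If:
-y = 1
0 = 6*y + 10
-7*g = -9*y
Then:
No Solution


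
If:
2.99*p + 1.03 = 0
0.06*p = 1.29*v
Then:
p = -0.34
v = -0.02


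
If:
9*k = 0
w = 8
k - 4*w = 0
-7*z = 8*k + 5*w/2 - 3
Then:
No Solution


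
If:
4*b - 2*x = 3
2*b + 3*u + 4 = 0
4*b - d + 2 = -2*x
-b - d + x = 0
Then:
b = -1/14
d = -11/7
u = -9/7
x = -23/14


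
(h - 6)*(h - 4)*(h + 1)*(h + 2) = h^4 - 7*h^3 - 4*h^2 + 52*h + 48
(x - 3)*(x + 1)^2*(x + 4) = x^4 + 3*x^3 - 9*x^2 - 23*x - 12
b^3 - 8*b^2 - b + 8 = (b - 8)*(b - 1)*(b + 1)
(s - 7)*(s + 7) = s^2 - 49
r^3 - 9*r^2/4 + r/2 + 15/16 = (r - 3/2)*(r - 5/4)*(r + 1/2)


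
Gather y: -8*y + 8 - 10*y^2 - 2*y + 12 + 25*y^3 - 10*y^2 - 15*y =25*y^3 - 20*y^2 - 25*y + 20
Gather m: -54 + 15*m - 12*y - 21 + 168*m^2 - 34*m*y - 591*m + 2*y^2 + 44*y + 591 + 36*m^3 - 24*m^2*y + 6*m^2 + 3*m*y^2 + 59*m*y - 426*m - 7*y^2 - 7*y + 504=36*m^3 + m^2*(174 - 24*y) + m*(3*y^2 + 25*y - 1002) - 5*y^2 + 25*y + 1020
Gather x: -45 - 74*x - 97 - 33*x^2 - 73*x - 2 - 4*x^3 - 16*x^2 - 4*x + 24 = -4*x^3 - 49*x^2 - 151*x - 120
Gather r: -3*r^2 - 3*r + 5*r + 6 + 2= -3*r^2 + 2*r + 8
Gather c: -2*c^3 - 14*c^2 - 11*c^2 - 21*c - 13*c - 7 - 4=-2*c^3 - 25*c^2 - 34*c - 11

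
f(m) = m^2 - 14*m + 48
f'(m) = 2*m - 14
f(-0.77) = 59.37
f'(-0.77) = -15.54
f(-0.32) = 52.58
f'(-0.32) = -14.64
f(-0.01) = 48.14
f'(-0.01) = -14.02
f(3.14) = 13.90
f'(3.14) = -7.72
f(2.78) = 16.81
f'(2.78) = -8.44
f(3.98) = 8.12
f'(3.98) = -6.04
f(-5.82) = 163.35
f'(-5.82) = -25.64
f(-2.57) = 90.58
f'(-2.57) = -19.14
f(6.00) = 0.00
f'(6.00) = -2.00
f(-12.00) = 360.00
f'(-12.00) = -38.00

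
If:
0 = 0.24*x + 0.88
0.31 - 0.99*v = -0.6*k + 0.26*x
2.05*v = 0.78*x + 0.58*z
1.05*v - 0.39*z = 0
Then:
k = -11.77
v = -5.86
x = -3.67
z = -15.76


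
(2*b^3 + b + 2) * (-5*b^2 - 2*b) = -10*b^5 - 4*b^4 - 5*b^3 - 12*b^2 - 4*b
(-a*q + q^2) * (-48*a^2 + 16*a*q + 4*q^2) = 48*a^3*q - 64*a^2*q^2 + 12*a*q^3 + 4*q^4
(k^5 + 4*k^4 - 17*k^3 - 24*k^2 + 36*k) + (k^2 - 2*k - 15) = k^5 + 4*k^4 - 17*k^3 - 23*k^2 + 34*k - 15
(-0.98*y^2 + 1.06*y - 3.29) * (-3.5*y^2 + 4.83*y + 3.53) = 3.43*y^4 - 8.4434*y^3 + 13.1754*y^2 - 12.1489*y - 11.6137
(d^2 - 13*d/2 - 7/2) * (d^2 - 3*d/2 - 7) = d^4 - 8*d^3 - 3*d^2/4 + 203*d/4 + 49/2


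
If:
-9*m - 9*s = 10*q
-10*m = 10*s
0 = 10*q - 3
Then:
No Solution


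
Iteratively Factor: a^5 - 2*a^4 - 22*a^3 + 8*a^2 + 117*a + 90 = (a + 3)*(a^4 - 5*a^3 - 7*a^2 + 29*a + 30) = (a - 5)*(a + 3)*(a^3 - 7*a - 6) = (a - 5)*(a + 1)*(a + 3)*(a^2 - a - 6) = (a - 5)*(a + 1)*(a + 2)*(a + 3)*(a - 3)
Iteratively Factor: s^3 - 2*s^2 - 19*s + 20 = (s + 4)*(s^2 - 6*s + 5) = (s - 1)*(s + 4)*(s - 5)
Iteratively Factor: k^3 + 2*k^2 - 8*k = (k + 4)*(k^2 - 2*k) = (k - 2)*(k + 4)*(k)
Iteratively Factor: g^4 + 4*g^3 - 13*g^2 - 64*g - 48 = (g + 3)*(g^3 + g^2 - 16*g - 16) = (g + 1)*(g + 3)*(g^2 - 16) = (g + 1)*(g + 3)*(g + 4)*(g - 4)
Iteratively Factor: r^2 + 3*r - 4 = (r + 4)*(r - 1)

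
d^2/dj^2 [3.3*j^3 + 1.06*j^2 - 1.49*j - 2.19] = 19.8*j + 2.12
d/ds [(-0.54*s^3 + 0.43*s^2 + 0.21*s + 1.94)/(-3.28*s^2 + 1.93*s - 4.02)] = (1.7712*s^4 - 2.0844*s^3 + 8.0311*s^2 + 9.2692*s - 4.5884)/(10.7584*s^4 - 12.6608*s^3 + 30.0961*s^2 - 15.5172*s + 16.1604)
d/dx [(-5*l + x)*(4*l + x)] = -l + 2*x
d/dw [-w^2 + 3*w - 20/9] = 3 - 2*w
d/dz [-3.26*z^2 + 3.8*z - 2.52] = 3.8 - 6.52*z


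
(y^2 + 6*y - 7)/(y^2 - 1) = (y + 7)/(y + 1)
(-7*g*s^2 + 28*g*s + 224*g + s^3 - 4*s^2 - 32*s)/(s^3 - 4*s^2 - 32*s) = (-7*g + s)/s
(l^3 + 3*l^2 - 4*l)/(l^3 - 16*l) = (l - 1)/(l - 4)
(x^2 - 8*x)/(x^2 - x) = (x - 8)/(x - 1)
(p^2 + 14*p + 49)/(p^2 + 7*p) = (p + 7)/p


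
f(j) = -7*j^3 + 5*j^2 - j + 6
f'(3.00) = -160.00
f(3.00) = -141.00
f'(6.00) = -697.00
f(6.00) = -1332.00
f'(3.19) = -182.80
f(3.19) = -173.54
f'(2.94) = -153.12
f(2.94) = -131.61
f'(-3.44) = -283.91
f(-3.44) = 353.56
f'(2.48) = -105.36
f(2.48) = -72.50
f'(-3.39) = -276.23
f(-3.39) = 339.56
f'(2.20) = -80.64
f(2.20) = -46.54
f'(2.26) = -85.66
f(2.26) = -51.52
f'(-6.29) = -894.75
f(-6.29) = 1952.12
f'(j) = -21*j^2 + 10*j - 1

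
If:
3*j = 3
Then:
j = 1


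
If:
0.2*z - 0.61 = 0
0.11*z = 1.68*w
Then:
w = 0.20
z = 3.05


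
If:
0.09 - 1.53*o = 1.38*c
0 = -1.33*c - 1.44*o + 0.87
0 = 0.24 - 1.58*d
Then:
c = 25.19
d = 0.15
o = -22.66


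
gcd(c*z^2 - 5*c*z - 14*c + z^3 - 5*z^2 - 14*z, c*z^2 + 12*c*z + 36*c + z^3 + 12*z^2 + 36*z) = c + z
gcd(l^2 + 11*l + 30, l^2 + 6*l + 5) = l + 5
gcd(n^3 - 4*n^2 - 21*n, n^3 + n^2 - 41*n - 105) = n^2 - 4*n - 21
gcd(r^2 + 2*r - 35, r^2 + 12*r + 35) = r + 7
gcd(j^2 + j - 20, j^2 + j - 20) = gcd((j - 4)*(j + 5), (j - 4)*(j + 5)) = j^2 + j - 20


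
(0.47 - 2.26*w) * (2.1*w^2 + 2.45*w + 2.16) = -4.746*w^3 - 4.55*w^2 - 3.7301*w + 1.0152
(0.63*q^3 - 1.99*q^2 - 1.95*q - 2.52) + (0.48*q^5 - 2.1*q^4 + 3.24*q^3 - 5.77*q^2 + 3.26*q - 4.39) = 0.48*q^5 - 2.1*q^4 + 3.87*q^3 - 7.76*q^2 + 1.31*q - 6.91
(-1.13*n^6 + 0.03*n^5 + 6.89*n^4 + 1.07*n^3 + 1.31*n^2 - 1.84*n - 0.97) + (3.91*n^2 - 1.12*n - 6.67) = -1.13*n^6 + 0.03*n^5 + 6.89*n^4 + 1.07*n^3 + 5.22*n^2 - 2.96*n - 7.64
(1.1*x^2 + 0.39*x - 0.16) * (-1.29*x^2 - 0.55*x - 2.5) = -1.419*x^4 - 1.1081*x^3 - 2.7581*x^2 - 0.887*x + 0.4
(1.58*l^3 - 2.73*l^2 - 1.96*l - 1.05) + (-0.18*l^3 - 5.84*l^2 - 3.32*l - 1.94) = 1.4*l^3 - 8.57*l^2 - 5.28*l - 2.99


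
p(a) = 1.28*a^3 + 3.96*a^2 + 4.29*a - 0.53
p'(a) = 3.84*a^2 + 7.92*a + 4.29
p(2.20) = 41.70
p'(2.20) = 40.30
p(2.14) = 39.33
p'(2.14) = 38.82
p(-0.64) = -1.99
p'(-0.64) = 0.79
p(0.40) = 1.90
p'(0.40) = 8.07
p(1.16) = 11.77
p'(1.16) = 18.64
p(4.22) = 184.29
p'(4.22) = 106.10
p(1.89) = 30.37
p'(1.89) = 32.98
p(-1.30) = -2.23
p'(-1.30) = 0.48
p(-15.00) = -3493.88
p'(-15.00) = 749.49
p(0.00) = -0.53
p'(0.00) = 4.29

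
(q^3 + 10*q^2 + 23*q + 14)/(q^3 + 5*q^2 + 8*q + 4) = (q + 7)/(q + 2)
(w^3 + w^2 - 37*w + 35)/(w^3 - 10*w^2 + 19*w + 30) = (w^2 + 6*w - 7)/(w^2 - 5*w - 6)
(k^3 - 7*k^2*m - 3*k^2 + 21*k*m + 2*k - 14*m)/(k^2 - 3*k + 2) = k - 7*m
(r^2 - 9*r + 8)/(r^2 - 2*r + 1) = (r - 8)/(r - 1)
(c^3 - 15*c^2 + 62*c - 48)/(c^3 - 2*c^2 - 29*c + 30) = (c - 8)/(c + 5)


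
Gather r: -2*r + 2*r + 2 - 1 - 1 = 0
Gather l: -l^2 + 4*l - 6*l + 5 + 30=-l^2 - 2*l + 35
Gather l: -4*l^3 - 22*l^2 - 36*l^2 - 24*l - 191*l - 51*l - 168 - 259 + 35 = -4*l^3 - 58*l^2 - 266*l - 392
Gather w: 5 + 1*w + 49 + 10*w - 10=11*w + 44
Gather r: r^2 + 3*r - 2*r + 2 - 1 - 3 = r^2 + r - 2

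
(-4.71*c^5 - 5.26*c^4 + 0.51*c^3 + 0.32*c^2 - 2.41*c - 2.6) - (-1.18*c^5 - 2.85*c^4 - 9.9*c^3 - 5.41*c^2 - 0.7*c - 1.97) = -3.53*c^5 - 2.41*c^4 + 10.41*c^3 + 5.73*c^2 - 1.71*c - 0.63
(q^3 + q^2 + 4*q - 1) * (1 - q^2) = -q^5 - q^4 - 3*q^3 + 2*q^2 + 4*q - 1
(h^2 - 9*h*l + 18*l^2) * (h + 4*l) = h^3 - 5*h^2*l - 18*h*l^2 + 72*l^3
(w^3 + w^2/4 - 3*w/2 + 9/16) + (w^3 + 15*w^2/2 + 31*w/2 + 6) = 2*w^3 + 31*w^2/4 + 14*w + 105/16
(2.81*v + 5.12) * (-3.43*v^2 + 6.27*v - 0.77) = -9.6383*v^3 + 0.0570999999999984*v^2 + 29.9387*v - 3.9424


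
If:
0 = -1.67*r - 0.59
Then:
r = -0.35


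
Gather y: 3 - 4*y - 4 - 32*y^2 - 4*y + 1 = -32*y^2 - 8*y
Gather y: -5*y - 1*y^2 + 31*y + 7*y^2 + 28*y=6*y^2 + 54*y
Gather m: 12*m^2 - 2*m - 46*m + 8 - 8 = 12*m^2 - 48*m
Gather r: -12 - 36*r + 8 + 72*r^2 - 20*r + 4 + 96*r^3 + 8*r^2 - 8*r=96*r^3 + 80*r^2 - 64*r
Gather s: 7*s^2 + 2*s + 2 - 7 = 7*s^2 + 2*s - 5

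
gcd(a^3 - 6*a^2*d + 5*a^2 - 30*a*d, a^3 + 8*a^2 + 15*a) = a^2 + 5*a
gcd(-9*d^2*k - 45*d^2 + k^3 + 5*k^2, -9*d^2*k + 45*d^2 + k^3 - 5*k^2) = 9*d^2 - k^2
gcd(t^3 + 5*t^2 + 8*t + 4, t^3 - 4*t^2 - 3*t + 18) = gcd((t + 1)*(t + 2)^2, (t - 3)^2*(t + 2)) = t + 2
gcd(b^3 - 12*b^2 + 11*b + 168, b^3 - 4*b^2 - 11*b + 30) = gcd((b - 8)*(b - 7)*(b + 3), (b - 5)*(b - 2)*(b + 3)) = b + 3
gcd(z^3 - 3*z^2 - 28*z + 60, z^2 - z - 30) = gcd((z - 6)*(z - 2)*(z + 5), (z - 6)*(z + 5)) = z^2 - z - 30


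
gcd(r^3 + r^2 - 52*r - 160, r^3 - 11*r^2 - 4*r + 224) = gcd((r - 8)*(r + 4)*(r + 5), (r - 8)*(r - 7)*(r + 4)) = r^2 - 4*r - 32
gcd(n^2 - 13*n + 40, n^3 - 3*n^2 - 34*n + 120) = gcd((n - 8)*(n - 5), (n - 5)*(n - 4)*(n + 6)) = n - 5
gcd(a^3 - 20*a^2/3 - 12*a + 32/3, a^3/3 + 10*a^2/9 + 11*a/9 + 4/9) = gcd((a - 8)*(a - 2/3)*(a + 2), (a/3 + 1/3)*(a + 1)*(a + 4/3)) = 1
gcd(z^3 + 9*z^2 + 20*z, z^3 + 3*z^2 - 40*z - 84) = 1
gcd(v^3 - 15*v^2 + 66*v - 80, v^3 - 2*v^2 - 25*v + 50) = v^2 - 7*v + 10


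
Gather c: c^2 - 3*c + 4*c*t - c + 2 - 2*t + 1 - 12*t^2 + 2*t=c^2 + c*(4*t - 4) - 12*t^2 + 3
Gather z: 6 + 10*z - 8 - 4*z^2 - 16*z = -4*z^2 - 6*z - 2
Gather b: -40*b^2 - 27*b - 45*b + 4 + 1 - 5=-40*b^2 - 72*b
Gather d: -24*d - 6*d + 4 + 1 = 5 - 30*d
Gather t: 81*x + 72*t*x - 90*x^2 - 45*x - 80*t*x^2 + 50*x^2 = t*(-80*x^2 + 72*x) - 40*x^2 + 36*x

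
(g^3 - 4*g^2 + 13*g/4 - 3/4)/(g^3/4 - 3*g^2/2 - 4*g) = (-4*g^3 + 16*g^2 - 13*g + 3)/(g*(-g^2 + 6*g + 16))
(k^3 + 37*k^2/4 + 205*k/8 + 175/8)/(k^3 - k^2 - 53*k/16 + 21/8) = 2*(2*k^2 + 15*k + 25)/(4*k^2 - 11*k + 6)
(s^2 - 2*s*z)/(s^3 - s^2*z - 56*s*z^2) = (-s + 2*z)/(-s^2 + s*z + 56*z^2)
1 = 1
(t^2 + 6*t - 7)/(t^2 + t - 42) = (t - 1)/(t - 6)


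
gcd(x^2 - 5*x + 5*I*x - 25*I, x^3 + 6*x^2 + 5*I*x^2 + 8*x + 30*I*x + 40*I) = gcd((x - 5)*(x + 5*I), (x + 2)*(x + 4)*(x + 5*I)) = x + 5*I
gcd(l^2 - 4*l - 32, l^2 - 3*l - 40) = l - 8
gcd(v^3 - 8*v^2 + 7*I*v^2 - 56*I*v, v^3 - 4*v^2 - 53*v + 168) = v - 8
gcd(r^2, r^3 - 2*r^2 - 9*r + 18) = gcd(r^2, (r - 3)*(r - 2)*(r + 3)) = 1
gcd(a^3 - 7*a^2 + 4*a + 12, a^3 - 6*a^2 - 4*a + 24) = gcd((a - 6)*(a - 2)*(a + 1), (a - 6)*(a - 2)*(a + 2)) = a^2 - 8*a + 12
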